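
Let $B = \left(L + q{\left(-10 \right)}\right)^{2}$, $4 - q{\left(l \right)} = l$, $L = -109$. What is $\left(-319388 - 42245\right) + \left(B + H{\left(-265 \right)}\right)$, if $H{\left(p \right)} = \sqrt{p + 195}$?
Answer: $-352608 + i \sqrt{70} \approx -3.5261 \cdot 10^{5} + 8.3666 i$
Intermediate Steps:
$q{\left(l \right)} = 4 - l$
$H{\left(p \right)} = \sqrt{195 + p}$
$B = 9025$ ($B = \left(-109 + \left(4 - -10\right)\right)^{2} = \left(-109 + \left(4 + 10\right)\right)^{2} = \left(-109 + 14\right)^{2} = \left(-95\right)^{2} = 9025$)
$\left(-319388 - 42245\right) + \left(B + H{\left(-265 \right)}\right) = \left(-319388 - 42245\right) + \left(9025 + \sqrt{195 - 265}\right) = -361633 + \left(9025 + \sqrt{-70}\right) = -361633 + \left(9025 + i \sqrt{70}\right) = -352608 + i \sqrt{70}$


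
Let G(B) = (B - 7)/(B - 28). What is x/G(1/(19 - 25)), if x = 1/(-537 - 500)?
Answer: -169/44591 ≈ -0.0037900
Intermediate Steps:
G(B) = (-7 + B)/(-28 + B)
x = -1/1037 (x = 1/(-1037) = -1/1037 ≈ -0.00096432)
x/G(1/(19 - 25)) = -(-28 + 1/(19 - 25))/(-7 + 1/(19 - 25))/1037 = -(-28 + 1/(-6))/(-7 + 1/(-6))/1037 = -(-28 - ⅙)/(-7 - ⅙)/1037 = -1/(1037*(-43/6/(-169/6))) = -1/(1037*((-6/169*(-43/6)))) = -1/(1037*43/169) = -1/1037*169/43 = -169/44591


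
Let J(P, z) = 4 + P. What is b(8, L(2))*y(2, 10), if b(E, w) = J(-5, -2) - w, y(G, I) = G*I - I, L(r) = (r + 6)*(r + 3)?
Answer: -410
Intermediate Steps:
L(r) = (3 + r)*(6 + r) (L(r) = (6 + r)*(3 + r) = (3 + r)*(6 + r))
y(G, I) = -I + G*I
b(E, w) = -1 - w (b(E, w) = (4 - 5) - w = -1 - w)
b(8, L(2))*y(2, 10) = (-1 - (18 + 2**2 + 9*2))*(10*(-1 + 2)) = (-1 - (18 + 4 + 18))*(10*1) = (-1 - 1*40)*10 = (-1 - 40)*10 = -41*10 = -410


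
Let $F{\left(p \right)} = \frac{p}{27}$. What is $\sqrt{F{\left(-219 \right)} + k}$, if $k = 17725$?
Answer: $\frac{2 \sqrt{39863}}{3} \approx 133.1$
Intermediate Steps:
$F{\left(p \right)} = \frac{p}{27}$ ($F{\left(p \right)} = p \frac{1}{27} = \frac{p}{27}$)
$\sqrt{F{\left(-219 \right)} + k} = \sqrt{\frac{1}{27} \left(-219\right) + 17725} = \sqrt{- \frac{73}{9} + 17725} = \sqrt{\frac{159452}{9}} = \frac{2 \sqrt{39863}}{3}$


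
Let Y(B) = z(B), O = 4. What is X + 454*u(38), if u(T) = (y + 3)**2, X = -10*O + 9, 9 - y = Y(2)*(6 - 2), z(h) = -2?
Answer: 181569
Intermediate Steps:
Y(B) = -2
y = 17 (y = 9 - (-2)*(6 - 2) = 9 - (-2)*4 = 9 - 1*(-8) = 9 + 8 = 17)
X = -31 (X = -10*4 + 9 = -40 + 9 = -31)
u(T) = 400 (u(T) = (17 + 3)**2 = 20**2 = 400)
X + 454*u(38) = -31 + 454*400 = -31 + 181600 = 181569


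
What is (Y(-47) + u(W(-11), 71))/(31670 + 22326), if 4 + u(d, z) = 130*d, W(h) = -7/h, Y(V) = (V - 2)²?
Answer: 27277/593956 ≈ 0.045924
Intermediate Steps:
Y(V) = (-2 + V)²
u(d, z) = -4 + 130*d
(Y(-47) + u(W(-11), 71))/(31670 + 22326) = ((-2 - 47)² + (-4 + 130*(-7/(-11))))/(31670 + 22326) = ((-49)² + (-4 + 130*(-7*(-1/11))))/53996 = (2401 + (-4 + 130*(7/11)))*(1/53996) = (2401 + (-4 + 910/11))*(1/53996) = (2401 + 866/11)*(1/53996) = (27277/11)*(1/53996) = 27277/593956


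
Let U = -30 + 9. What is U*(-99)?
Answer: 2079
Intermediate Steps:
U = -21
U*(-99) = -21*(-99) = 2079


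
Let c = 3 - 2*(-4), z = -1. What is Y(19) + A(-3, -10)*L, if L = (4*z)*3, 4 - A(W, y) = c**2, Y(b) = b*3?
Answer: 1461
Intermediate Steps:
Y(b) = 3*b
c = 11 (c = 3 + 8 = 11)
A(W, y) = -117 (A(W, y) = 4 - 1*11**2 = 4 - 1*121 = 4 - 121 = -117)
L = -12 (L = (4*(-1))*3 = -4*3 = -12)
Y(19) + A(-3, -10)*L = 3*19 - 117*(-12) = 57 + 1404 = 1461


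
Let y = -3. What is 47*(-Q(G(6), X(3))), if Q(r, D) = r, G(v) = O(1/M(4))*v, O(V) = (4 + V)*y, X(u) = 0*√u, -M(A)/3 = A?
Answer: 6627/2 ≈ 3313.5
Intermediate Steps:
M(A) = -3*A
X(u) = 0
O(V) = -12 - 3*V (O(V) = (4 + V)*(-3) = -12 - 3*V)
G(v) = -47*v/4 (G(v) = (-12 - 3/((-3*4)))*v = (-12 - 3/(-12))*v = (-12 - 3*(-1/12))*v = (-12 + ¼)*v = -47*v/4)
47*(-Q(G(6), X(3))) = 47*(-(-47)*6/4) = 47*(-1*(-141/2)) = 47*(141/2) = 6627/2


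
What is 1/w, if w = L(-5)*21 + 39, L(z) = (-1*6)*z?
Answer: 1/669 ≈ 0.0014948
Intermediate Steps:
L(z) = -6*z
w = 669 (w = -6*(-5)*21 + 39 = 30*21 + 39 = 630 + 39 = 669)
1/w = 1/669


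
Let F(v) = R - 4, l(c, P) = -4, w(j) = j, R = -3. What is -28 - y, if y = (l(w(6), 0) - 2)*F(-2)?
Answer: -70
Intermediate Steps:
F(v) = -7 (F(v) = -3 - 4 = -7)
y = 42 (y = (-4 - 2)*(-7) = -6*(-7) = 42)
-28 - y = -28 - 1*42 = -28 - 42 = -70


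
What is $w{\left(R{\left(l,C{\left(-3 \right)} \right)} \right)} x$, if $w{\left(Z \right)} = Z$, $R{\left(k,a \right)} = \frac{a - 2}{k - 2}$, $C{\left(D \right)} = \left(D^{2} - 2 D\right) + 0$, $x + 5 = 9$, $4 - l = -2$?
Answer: $13$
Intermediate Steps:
$l = 6$ ($l = 4 - -2 = 4 + 2 = 6$)
$x = 4$ ($x = -5 + 9 = 4$)
$C{\left(D \right)} = D^{2} - 2 D$
$R{\left(k,a \right)} = \frac{-2 + a}{-2 + k}$
$w{\left(R{\left(l,C{\left(-3 \right)} \right)} \right)} x = \frac{-2 - 3 \left(-2 - 3\right)}{-2 + 6} \cdot 4 = \frac{-2 - -15}{4} \cdot 4 = \frac{-2 + 15}{4} \cdot 4 = \frac{1}{4} \cdot 13 \cdot 4 = \frac{13}{4} \cdot 4 = 13$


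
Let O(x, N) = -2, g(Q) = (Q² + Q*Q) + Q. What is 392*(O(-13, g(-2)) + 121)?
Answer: 46648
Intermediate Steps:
g(Q) = Q + 2*Q² (g(Q) = (Q² + Q²) + Q = 2*Q² + Q = Q + 2*Q²)
392*(O(-13, g(-2)) + 121) = 392*(-2 + 121) = 392*119 = 46648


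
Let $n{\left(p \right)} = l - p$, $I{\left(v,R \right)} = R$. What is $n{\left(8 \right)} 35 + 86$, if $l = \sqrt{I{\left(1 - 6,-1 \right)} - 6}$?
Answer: $-194 + 35 i \sqrt{7} \approx -194.0 + 92.601 i$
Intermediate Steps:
$l = i \sqrt{7}$ ($l = \sqrt{-1 - 6} = \sqrt{-7} = i \sqrt{7} \approx 2.6458 i$)
$n{\left(p \right)} = - p + i \sqrt{7}$ ($n{\left(p \right)} = i \sqrt{7} - p = - p + i \sqrt{7}$)
$n{\left(8 \right)} 35 + 86 = \left(\left(-1\right) 8 + i \sqrt{7}\right) 35 + 86 = \left(-8 + i \sqrt{7}\right) 35 + 86 = \left(-280 + 35 i \sqrt{7}\right) + 86 = -194 + 35 i \sqrt{7}$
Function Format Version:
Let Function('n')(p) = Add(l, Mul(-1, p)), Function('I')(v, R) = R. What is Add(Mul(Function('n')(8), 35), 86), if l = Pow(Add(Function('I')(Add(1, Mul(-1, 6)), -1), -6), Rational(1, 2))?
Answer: Add(-194, Mul(35, I, Pow(7, Rational(1, 2)))) ≈ Add(-194.00, Mul(92.601, I))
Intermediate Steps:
l = Mul(I, Pow(7, Rational(1, 2))) (l = Pow(Add(-1, -6), Rational(1, 2)) = Pow(-7, Rational(1, 2)) = Mul(I, Pow(7, Rational(1, 2))) ≈ Mul(2.6458, I))
Function('n')(p) = Add(Mul(-1, p), Mul(I, Pow(7, Rational(1, 2)))) (Function('n')(p) = Add(Mul(I, Pow(7, Rational(1, 2))), Mul(-1, p)) = Add(Mul(-1, p), Mul(I, Pow(7, Rational(1, 2)))))
Add(Mul(Function('n')(8), 35), 86) = Add(Mul(Add(Mul(-1, 8), Mul(I, Pow(7, Rational(1, 2)))), 35), 86) = Add(Mul(Add(-8, Mul(I, Pow(7, Rational(1, 2)))), 35), 86) = Add(Add(-280, Mul(35, I, Pow(7, Rational(1, 2)))), 86) = Add(-194, Mul(35, I, Pow(7, Rational(1, 2))))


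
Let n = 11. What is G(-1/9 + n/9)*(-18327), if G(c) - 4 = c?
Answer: -281014/3 ≈ -93671.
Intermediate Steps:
G(c) = 4 + c
G(-1/9 + n/9)*(-18327) = (4 + (-1/9 + 11/9))*(-18327) = (4 + (-1*⅑ + 11*(⅑)))*(-18327) = (4 + (-⅑ + 11/9))*(-18327) = (4 + 10/9)*(-18327) = (46/9)*(-18327) = -281014/3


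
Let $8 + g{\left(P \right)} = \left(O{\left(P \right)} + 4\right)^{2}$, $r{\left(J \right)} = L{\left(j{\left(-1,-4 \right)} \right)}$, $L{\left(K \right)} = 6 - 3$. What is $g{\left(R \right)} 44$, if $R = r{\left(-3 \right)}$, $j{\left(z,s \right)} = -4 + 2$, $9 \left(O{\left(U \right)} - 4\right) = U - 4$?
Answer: $\frac{193292}{81} \approx 2386.3$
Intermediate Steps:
$O{\left(U \right)} = \frac{32}{9} + \frac{U}{9}$ ($O{\left(U \right)} = 4 + \frac{U - 4}{9} = 4 + \frac{-4 + U}{9} = 4 + \left(- \frac{4}{9} + \frac{U}{9}\right) = \frac{32}{9} + \frac{U}{9}$)
$j{\left(z,s \right)} = -2$
$L{\left(K \right)} = 3$ ($L{\left(K \right)} = 6 - 3 = 3$)
$r{\left(J \right)} = 3$
$R = 3$
$g{\left(P \right)} = -8 + \left(\frac{68}{9} + \frac{P}{9}\right)^{2}$ ($g{\left(P \right)} = -8 + \left(\left(\frac{32}{9} + \frac{P}{9}\right) + 4\right)^{2} = -8 + \left(\frac{68}{9} + \frac{P}{9}\right)^{2}$)
$g{\left(R \right)} 44 = \left(-8 + \frac{\left(68 + 3\right)^{2}}{81}\right) 44 = \left(-8 + \frac{71^{2}}{81}\right) 44 = \left(-8 + \frac{1}{81} \cdot 5041\right) 44 = \left(-8 + \frac{5041}{81}\right) 44 = \frac{4393}{81} \cdot 44 = \frac{193292}{81}$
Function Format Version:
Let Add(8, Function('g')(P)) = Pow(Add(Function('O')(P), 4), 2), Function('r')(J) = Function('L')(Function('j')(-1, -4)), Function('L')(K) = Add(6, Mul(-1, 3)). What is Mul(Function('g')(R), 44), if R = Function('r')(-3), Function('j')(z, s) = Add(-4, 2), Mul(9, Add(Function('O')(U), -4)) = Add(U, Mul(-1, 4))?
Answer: Rational(193292, 81) ≈ 2386.3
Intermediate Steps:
Function('O')(U) = Add(Rational(32, 9), Mul(Rational(1, 9), U)) (Function('O')(U) = Add(4, Mul(Rational(1, 9), Add(U, Mul(-1, 4)))) = Add(4, Mul(Rational(1, 9), Add(U, -4))) = Add(4, Mul(Rational(1, 9), Add(-4, U))) = Add(4, Add(Rational(-4, 9), Mul(Rational(1, 9), U))) = Add(Rational(32, 9), Mul(Rational(1, 9), U)))
Function('j')(z, s) = -2
Function('L')(K) = 3 (Function('L')(K) = Add(6, -3) = 3)
Function('r')(J) = 3
R = 3
Function('g')(P) = Add(-8, Pow(Add(Rational(68, 9), Mul(Rational(1, 9), P)), 2)) (Function('g')(P) = Add(-8, Pow(Add(Add(Rational(32, 9), Mul(Rational(1, 9), P)), 4), 2)) = Add(-8, Pow(Add(Rational(68, 9), Mul(Rational(1, 9), P)), 2)))
Mul(Function('g')(R), 44) = Mul(Add(-8, Mul(Rational(1, 81), Pow(Add(68, 3), 2))), 44) = Mul(Add(-8, Mul(Rational(1, 81), Pow(71, 2))), 44) = Mul(Add(-8, Mul(Rational(1, 81), 5041)), 44) = Mul(Add(-8, Rational(5041, 81)), 44) = Mul(Rational(4393, 81), 44) = Rational(193292, 81)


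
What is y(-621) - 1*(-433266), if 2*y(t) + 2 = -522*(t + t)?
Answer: 757427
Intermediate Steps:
y(t) = -1 - 522*t (y(t) = -1 + (-522*(t + t))/2 = -1 + (-1044*t)/2 = -1 - 522*t)
y(-621) - 1*(-433266) = (-1 - 522*(-621)) - 1*(-433266) = (-1 + 324162) + 433266 = 324161 + 433266 = 757427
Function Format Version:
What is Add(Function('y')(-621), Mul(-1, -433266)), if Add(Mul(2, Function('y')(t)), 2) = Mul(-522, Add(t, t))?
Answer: 757427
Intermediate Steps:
Function('y')(t) = Add(-1, Mul(-522, t)) (Function('y')(t) = Add(-1, Mul(Rational(1, 2), Mul(-522, Add(t, t)))) = Add(-1, Mul(Rational(1, 2), Mul(-522, Mul(2, t)))) = Add(-1, Mul(Rational(1, 2), Mul(-1044, t))) = Add(-1, Mul(-522, t)))
Add(Function('y')(-621), Mul(-1, -433266)) = Add(Add(-1, Mul(-522, -621)), Mul(-1, -433266)) = Add(Add(-1, 324162), 433266) = Add(324161, 433266) = 757427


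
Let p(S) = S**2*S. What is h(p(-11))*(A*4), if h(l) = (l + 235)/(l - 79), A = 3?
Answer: 2192/235 ≈ 9.3277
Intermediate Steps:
p(S) = S**3
h(l) = (235 + l)/(-79 + l)
h(p(-11))*(A*4) = ((235 + (-11)**3)/(-79 + (-11)**3))*(3*4) = ((235 - 1331)/(-79 - 1331))*12 = (-1096/(-1410))*12 = -1/1410*(-1096)*12 = (548/705)*12 = 2192/235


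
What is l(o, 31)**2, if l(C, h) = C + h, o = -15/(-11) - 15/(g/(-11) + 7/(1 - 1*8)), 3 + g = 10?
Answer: 7513081/4356 ≈ 1724.8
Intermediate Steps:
g = 7 (g = -3 + 10 = 7)
o = 695/66 (o = -15/(-11) - 15/(7/(-11) + 7/(1 - 1*8)) = -15*(-1/11) - 15/(7*(-1/11) + 7/(1 - 8)) = 15/11 - 15/(-7/11 + 7/(-7)) = 15/11 - 15/(-7/11 + 7*(-1/7)) = 15/11 - 15/(-7/11 - 1) = 15/11 - 15/(-18/11) = 15/11 - 15*(-11/18) = 15/11 + 55/6 = 695/66 ≈ 10.530)
l(o, 31)**2 = (695/66 + 31)**2 = (2741/66)**2 = 7513081/4356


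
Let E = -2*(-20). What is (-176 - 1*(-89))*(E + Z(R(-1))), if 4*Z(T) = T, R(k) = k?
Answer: -13833/4 ≈ -3458.3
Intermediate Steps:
E = 40
Z(T) = T/4
(-176 - 1*(-89))*(E + Z(R(-1))) = (-176 - 1*(-89))*(40 + (¼)*(-1)) = (-176 + 89)*(40 - ¼) = -87*159/4 = -13833/4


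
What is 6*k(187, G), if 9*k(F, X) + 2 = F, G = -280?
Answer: 370/3 ≈ 123.33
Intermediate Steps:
k(F, X) = -2/9 + F/9
6*k(187, G) = 6*(-2/9 + (1/9)*187) = 6*(-2/9 + 187/9) = 6*(185/9) = 370/3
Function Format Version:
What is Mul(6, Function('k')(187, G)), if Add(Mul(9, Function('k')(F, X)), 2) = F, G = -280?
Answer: Rational(370, 3) ≈ 123.33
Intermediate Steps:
Function('k')(F, X) = Add(Rational(-2, 9), Mul(Rational(1, 9), F))
Mul(6, Function('k')(187, G)) = Mul(6, Add(Rational(-2, 9), Mul(Rational(1, 9), 187))) = Mul(6, Add(Rational(-2, 9), Rational(187, 9))) = Mul(6, Rational(185, 9)) = Rational(370, 3)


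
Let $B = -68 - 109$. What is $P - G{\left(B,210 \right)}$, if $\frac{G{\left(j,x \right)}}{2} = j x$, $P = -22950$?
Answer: $51390$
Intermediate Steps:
$B = -177$ ($B = -68 - 109 = -177$)
$G{\left(j,x \right)} = 2 j x$
$P - G{\left(B,210 \right)} = -22950 - 2 \left(-177\right) 210 = -22950 - -74340 = -22950 + 74340 = 51390$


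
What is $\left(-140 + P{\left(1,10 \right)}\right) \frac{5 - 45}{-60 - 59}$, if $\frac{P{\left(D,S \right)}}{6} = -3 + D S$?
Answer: $- \frac{560}{17} \approx -32.941$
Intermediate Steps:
$P{\left(D,S \right)} = -18 + 6 D S$ ($P{\left(D,S \right)} = 6 \left(-3 + D S\right) = -18 + 6 D S$)
$\left(-140 + P{\left(1,10 \right)}\right) \frac{5 - 45}{-60 - 59} = \left(-140 - \left(18 - 60\right)\right) \frac{5 - 45}{-60 - 59} = \left(-140 + \left(-18 + 60\right)\right) \left(- \frac{40}{-119}\right) = \left(-140 + 42\right) \left(\left(-40\right) \left(- \frac{1}{119}\right)\right) = \left(-98\right) \frac{40}{119} = - \frac{560}{17}$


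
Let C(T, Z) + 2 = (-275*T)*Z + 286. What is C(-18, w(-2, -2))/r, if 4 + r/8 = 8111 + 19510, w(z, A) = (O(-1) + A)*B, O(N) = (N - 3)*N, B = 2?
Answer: 5021/55234 ≈ 0.090904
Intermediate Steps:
O(N) = N*(-3 + N) (O(N) = (-3 + N)*N = N*(-3 + N))
w(z, A) = 8 + 2*A (w(z, A) = (-(-3 - 1) + A)*2 = (-1*(-4) + A)*2 = (4 + A)*2 = 8 + 2*A)
C(T, Z) = 284 - 275*T*Z (C(T, Z) = -2 + ((-275*T)*Z + 286) = -2 + (-275*T*Z + 286) = -2 + (286 - 275*T*Z) = 284 - 275*T*Z)
r = 220936 (r = -32 + 8*(8111 + 19510) = -32 + 8*27621 = -32 + 220968 = 220936)
C(-18, w(-2, -2))/r = (284 - 275*(-18)*(8 + 2*(-2)))/220936 = (284 - 275*(-18)*(8 - 4))*(1/220936) = (284 - 275*(-18)*4)*(1/220936) = (284 + 19800)*(1/220936) = 20084*(1/220936) = 5021/55234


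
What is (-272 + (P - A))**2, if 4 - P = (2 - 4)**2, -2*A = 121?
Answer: 178929/4 ≈ 44732.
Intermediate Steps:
A = -121/2 (A = -1/2*121 = -121/2 ≈ -60.500)
P = 0 (P = 4 - (2 - 4)**2 = 4 - 1*(-2)**2 = 4 - 1*4 = 4 - 4 = 0)
(-272 + (P - A))**2 = (-272 + (0 - 1*(-121/2)))**2 = (-272 + (0 + 121/2))**2 = (-272 + 121/2)**2 = (-423/2)**2 = 178929/4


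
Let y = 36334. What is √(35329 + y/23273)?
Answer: √13978218567/629 ≈ 187.96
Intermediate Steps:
√(35329 + y/23273) = √(35329 + 36334/23273) = √(35329 + 36334*(1/23273)) = √(35329 + 982/629) = √(22222923/629) = √13978218567/629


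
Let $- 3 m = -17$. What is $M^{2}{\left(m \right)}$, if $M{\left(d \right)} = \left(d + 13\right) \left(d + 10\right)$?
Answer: $\frac{6927424}{81} \approx 85524.0$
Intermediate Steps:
$m = \frac{17}{3}$ ($m = \left(- \frac{1}{3}\right) \left(-17\right) = \frac{17}{3} \approx 5.6667$)
$M{\left(d \right)} = \left(10 + d\right) \left(13 + d\right)$ ($M{\left(d \right)} = \left(13 + d\right) \left(10 + d\right) = \left(10 + d\right) \left(13 + d\right)$)
$M^{2}{\left(m \right)} = \left(130 + \left(\frac{17}{3}\right)^{2} + 23 \cdot \frac{17}{3}\right)^{2} = \left(130 + \frac{289}{9} + \frac{391}{3}\right)^{2} = \left(\frac{2632}{9}\right)^{2} = \frac{6927424}{81}$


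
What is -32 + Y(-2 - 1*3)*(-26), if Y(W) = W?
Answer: 98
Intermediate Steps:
-32 + Y(-2 - 1*3)*(-26) = -32 + (-2 - 1*3)*(-26) = -32 + (-2 - 3)*(-26) = -32 - 5*(-26) = -32 + 130 = 98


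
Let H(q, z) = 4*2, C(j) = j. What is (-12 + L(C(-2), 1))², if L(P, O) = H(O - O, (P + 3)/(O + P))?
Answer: 16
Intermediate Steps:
H(q, z) = 8
L(P, O) = 8
(-12 + L(C(-2), 1))² = (-12 + 8)² = (-4)² = 16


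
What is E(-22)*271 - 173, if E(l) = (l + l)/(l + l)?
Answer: 98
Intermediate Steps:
E(l) = 1 (E(l) = (2*l)/((2*l)) = (2*l)*(1/(2*l)) = 1)
E(-22)*271 - 173 = 1*271 - 173 = 271 - 173 = 98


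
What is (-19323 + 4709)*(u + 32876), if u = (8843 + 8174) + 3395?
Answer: -778750832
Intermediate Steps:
u = 20412 (u = 17017 + 3395 = 20412)
(-19323 + 4709)*(u + 32876) = (-19323 + 4709)*(20412 + 32876) = -14614*53288 = -778750832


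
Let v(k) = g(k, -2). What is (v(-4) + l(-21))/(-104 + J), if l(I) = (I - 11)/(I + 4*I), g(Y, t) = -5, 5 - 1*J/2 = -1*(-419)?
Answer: 493/97860 ≈ 0.0050378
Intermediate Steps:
J = -828 (J = 10 - (-2)*(-419) = 10 - 2*419 = 10 - 838 = -828)
v(k) = -5
l(I) = (-11 + I)/(5*I) (l(I) = (-11 + I)/((5*I)) = (-11 + I)*(1/(5*I)) = (-11 + I)/(5*I))
(v(-4) + l(-21))/(-104 + J) = (-5 + (⅕)*(-11 - 21)/(-21))/(-104 - 828) = (-5 + (⅕)*(-1/21)*(-32))/(-932) = (-5 + 32/105)*(-1/932) = -493/105*(-1/932) = 493/97860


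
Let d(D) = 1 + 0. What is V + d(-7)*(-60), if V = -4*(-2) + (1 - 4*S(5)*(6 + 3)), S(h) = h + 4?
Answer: -375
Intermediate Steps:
S(h) = 4 + h
d(D) = 1
V = -315 (V = -4*(-2) + (1 - 4*(4 + 5)*(6 + 3)) = 8 + (1 - 36*9) = 8 + (1 - 4*81) = 8 + (1 - 324) = 8 - 323 = -315)
V + d(-7)*(-60) = -315 + 1*(-60) = -315 - 60 = -375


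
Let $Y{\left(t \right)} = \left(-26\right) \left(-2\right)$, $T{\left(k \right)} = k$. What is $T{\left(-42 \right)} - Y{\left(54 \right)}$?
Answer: $-94$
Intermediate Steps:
$Y{\left(t \right)} = 52$
$T{\left(-42 \right)} - Y{\left(54 \right)} = -42 - 52 = -94$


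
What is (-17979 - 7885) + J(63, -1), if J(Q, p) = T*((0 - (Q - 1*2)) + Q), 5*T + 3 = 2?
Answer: -129322/5 ≈ -25864.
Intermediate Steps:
T = -1/5 (T = -3/5 + (1/5)*2 = -3/5 + 2/5 = -1/5 ≈ -0.20000)
J(Q, p) = -2/5 (J(Q, p) = -((0 - (Q - 1*2)) + Q)/5 = -((0 - (Q - 2)) + Q)/5 = -((0 - (-2 + Q)) + Q)/5 = -((0 + (2 - Q)) + Q)/5 = -((2 - Q) + Q)/5 = -1/5*2 = -2/5)
(-17979 - 7885) + J(63, -1) = (-17979 - 7885) - 2/5 = -25864 - 2/5 = -129322/5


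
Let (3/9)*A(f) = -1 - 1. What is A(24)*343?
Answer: -2058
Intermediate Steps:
A(f) = -6 (A(f) = 3*(-1 - 1) = 3*(-2) = -6)
A(24)*343 = -6*343 = -2058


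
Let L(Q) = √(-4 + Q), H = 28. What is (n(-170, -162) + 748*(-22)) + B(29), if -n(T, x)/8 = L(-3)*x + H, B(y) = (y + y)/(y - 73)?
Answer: -366989/22 + 1296*I*√7 ≈ -16681.0 + 3428.9*I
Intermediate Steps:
B(y) = 2*y/(-73 + y) (B(y) = (2*y)/(-73 + y) = 2*y/(-73 + y))
n(T, x) = -224 - 8*I*x*√7 (n(T, x) = -8*(√(-4 - 3)*x + 28) = -8*(√(-7)*x + 28) = -8*((I*√7)*x + 28) = -8*(I*x*√7 + 28) = -8*(28 + I*x*√7) = -224 - 8*I*x*√7)
(n(-170, -162) + 748*(-22)) + B(29) = ((-224 - 8*I*(-162)*√7) + 748*(-22)) + 2*29/(-73 + 29) = ((-224 + 1296*I*√7) - 16456) + 2*29/(-44) = (-16680 + 1296*I*√7) + 2*29*(-1/44) = (-16680 + 1296*I*√7) - 29/22 = -366989/22 + 1296*I*√7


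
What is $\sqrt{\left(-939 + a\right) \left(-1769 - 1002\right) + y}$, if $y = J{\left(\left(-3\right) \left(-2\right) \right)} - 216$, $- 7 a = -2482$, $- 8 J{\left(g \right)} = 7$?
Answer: $\frac{\sqrt{1269480002}}{28} \approx 1272.5$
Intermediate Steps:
$J{\left(g \right)} = - \frac{7}{8}$ ($J{\left(g \right)} = \left(- \frac{1}{8}\right) 7 = - \frac{7}{8}$)
$a = \frac{2482}{7}$ ($a = \left(- \frac{1}{7}\right) \left(-2482\right) = \frac{2482}{7} \approx 354.57$)
$y = - \frac{1735}{8}$ ($y = - \frac{7}{8} - 216 = - \frac{1735}{8} \approx -216.88$)
$\sqrt{\left(-939 + a\right) \left(-1769 - 1002\right) + y} = \sqrt{\left(-939 + \frac{2482}{7}\right) \left(-1769 - 1002\right) - \frac{1735}{8}} = \sqrt{\left(- \frac{4091}{7}\right) \left(-2771\right) - \frac{1735}{8}} = \sqrt{\frac{11336161}{7} - \frac{1735}{8}} = \sqrt{\frac{90677143}{56}} = \frac{\sqrt{1269480002}}{28}$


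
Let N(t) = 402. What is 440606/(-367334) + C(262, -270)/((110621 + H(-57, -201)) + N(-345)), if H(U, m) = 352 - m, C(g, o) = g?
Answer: -12266203387/10246414596 ≈ -1.1971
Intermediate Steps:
440606/(-367334) + C(262, -270)/((110621 + H(-57, -201)) + N(-345)) = 440606/(-367334) + 262/((110621 + (352 - 1*(-201))) + 402) = 440606*(-1/367334) + 262/((110621 + (352 + 201)) + 402) = -220303/183667 + 262/((110621 + 553) + 402) = -220303/183667 + 262/(111174 + 402) = -220303/183667 + 262/111576 = -220303/183667 + 262*(1/111576) = -220303/183667 + 131/55788 = -12266203387/10246414596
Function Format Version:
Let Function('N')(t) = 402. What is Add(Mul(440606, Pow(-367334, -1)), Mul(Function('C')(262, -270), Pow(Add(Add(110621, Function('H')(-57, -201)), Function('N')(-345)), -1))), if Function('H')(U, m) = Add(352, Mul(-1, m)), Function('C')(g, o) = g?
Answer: Rational(-12266203387, 10246414596) ≈ -1.1971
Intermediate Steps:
Add(Mul(440606, Pow(-367334, -1)), Mul(Function('C')(262, -270), Pow(Add(Add(110621, Function('H')(-57, -201)), Function('N')(-345)), -1))) = Add(Mul(440606, Pow(-367334, -1)), Mul(262, Pow(Add(Add(110621, Add(352, Mul(-1, -201))), 402), -1))) = Add(Mul(440606, Rational(-1, 367334)), Mul(262, Pow(Add(Add(110621, Add(352, 201)), 402), -1))) = Add(Rational(-220303, 183667), Mul(262, Pow(Add(Add(110621, 553), 402), -1))) = Add(Rational(-220303, 183667), Mul(262, Pow(Add(111174, 402), -1))) = Add(Rational(-220303, 183667), Mul(262, Pow(111576, -1))) = Add(Rational(-220303, 183667), Mul(262, Rational(1, 111576))) = Add(Rational(-220303, 183667), Rational(131, 55788)) = Rational(-12266203387, 10246414596)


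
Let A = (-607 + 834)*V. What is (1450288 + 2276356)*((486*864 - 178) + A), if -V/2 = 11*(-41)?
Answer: 2327214645120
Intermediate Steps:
V = 902 (V = -22*(-41) = -2*(-451) = 902)
A = 204754 (A = (-607 + 834)*902 = 227*902 = 204754)
(1450288 + 2276356)*((486*864 - 178) + A) = (1450288 + 2276356)*((486*864 - 178) + 204754) = 3726644*((419904 - 178) + 204754) = 3726644*(419726 + 204754) = 3726644*624480 = 2327214645120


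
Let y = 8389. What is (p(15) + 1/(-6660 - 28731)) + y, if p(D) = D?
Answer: 297425963/35391 ≈ 8404.0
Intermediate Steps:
(p(15) + 1/(-6660 - 28731)) + y = (15 + 1/(-6660 - 28731)) + 8389 = (15 + 1/(-35391)) + 8389 = (15 - 1/35391) + 8389 = 530864/35391 + 8389 = 297425963/35391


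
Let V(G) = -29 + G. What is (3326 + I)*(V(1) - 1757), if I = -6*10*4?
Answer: -5508510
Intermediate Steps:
I = -240 (I = -60*4 = -240)
(3326 + I)*(V(1) - 1757) = (3326 - 240)*((-29 + 1) - 1757) = 3086*(-28 - 1757) = 3086*(-1785) = -5508510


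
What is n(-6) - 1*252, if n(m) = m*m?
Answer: -216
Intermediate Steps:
n(m) = m²
n(-6) - 1*252 = (-6)² - 1*252 = 36 - 252 = -216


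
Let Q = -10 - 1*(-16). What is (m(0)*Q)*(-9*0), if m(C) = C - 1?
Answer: 0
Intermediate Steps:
m(C) = -1 + C
Q = 6 (Q = -10 + 16 = 6)
(m(0)*Q)*(-9*0) = ((-1 + 0)*6)*(-9*0) = -1*6*0 = -6*0 = 0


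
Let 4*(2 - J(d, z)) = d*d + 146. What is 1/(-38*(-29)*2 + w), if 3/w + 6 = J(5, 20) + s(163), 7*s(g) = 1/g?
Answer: 71121/156746120 ≈ 0.00045373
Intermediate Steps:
s(g) = 1/(7*g)
J(d, z) = -69/2 - d**2/4 (J(d, z) = 2 - (d*d + 146)/4 = 2 - (d**2 + 146)/4 = 2 - (146 + d**2)/4 = 2 + (-73/2 - d**2/4) = -69/2 - d**2/4)
w = -4564/71121 (w = 3/(-6 + ((-69/2 - 1/4*5**2) + (1/7)/163)) = 3/(-6 + ((-69/2 - 1/4*25) + (1/7)*(1/163))) = 3/(-6 + ((-69/2 - 25/4) + 1/1141)) = 3/(-6 + (-163/4 + 1/1141)) = 3/(-6 - 185979/4564) = 3/(-213363/4564) = 3*(-4564/213363) = -4564/71121 ≈ -0.064172)
1/(-38*(-29)*2 + w) = 1/(-38*(-29)*2 - 4564/71121) = 1/(1102*2 - 4564/71121) = 1/(2204 - 4564/71121) = 1/(156746120/71121) = 71121/156746120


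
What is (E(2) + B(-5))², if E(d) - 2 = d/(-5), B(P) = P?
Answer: 289/25 ≈ 11.560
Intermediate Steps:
E(d) = 2 - d/5 (E(d) = 2 + d/(-5) = 2 + d*(-⅕) = 2 - d/5)
(E(2) + B(-5))² = ((2 - ⅕*2) - 5)² = ((2 - ⅖) - 5)² = (8/5 - 5)² = (-17/5)² = 289/25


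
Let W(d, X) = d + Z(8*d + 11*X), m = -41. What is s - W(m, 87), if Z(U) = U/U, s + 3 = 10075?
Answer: 10112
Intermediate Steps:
s = 10072 (s = -3 + 10075 = 10072)
Z(U) = 1
W(d, X) = 1 + d (W(d, X) = d + 1 = 1 + d)
s - W(m, 87) = 10072 - (1 - 41) = 10072 - 1*(-40) = 10072 + 40 = 10112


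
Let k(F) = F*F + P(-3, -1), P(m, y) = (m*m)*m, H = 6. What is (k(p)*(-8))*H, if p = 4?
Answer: 528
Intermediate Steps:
P(m, y) = m³ (P(m, y) = m²*m = m³)
k(F) = -27 + F² (k(F) = F*F + (-3)³ = F² - 27 = -27 + F²)
(k(p)*(-8))*H = ((-27 + 4²)*(-8))*6 = ((-27 + 16)*(-8))*6 = -11*(-8)*6 = 88*6 = 528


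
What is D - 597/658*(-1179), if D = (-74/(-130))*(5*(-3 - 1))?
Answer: 9052835/8554 ≈ 1058.3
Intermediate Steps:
D = -148/13 (D = (-74*(-1/130))*(5*(-4)) = (37/65)*(-20) = -148/13 ≈ -11.385)
D - 597/658*(-1179) = -148/13 - 597/658*(-1179) = -148/13 + 703863/658 = 9052835/8554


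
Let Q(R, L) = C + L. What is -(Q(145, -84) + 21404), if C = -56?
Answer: -21264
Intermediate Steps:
Q(R, L) = -56 + L
-(Q(145, -84) + 21404) = -((-56 - 84) + 21404) = -(-140 + 21404) = -1*21264 = -21264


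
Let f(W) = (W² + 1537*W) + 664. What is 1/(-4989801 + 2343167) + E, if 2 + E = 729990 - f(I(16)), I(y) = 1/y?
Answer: 247039928678139/338769152 ≈ 7.2923e+5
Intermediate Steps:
f(W) = 664 + W² + 1537*W
E = 186682351/256 (E = -2 + (729990 - (664 + (1/16)² + 1537/16)) = -2 + (729990 - (664 + (1/16)² + 1537*(1/16))) = -2 + (729990 - (664 + 1/256 + 1537/16)) = -2 + (729990 - 1*194577/256) = -2 + (729990 - 194577/256) = -2 + 186682863/256 = 186682351/256 ≈ 7.2923e+5)
1/(-4989801 + 2343167) + E = 1/(-4989801 + 2343167) + 186682351/256 = 1/(-2646634) + 186682351/256 = -1/2646634 + 186682351/256 = 247039928678139/338769152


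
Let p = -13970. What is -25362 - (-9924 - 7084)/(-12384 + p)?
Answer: -334203578/13177 ≈ -25363.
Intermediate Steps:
-25362 - (-9924 - 7084)/(-12384 + p) = -25362 - (-9924 - 7084)/(-12384 - 13970) = -25362 - (-17008)/(-26354) = -25362 - (-17008)*(-1)/26354 = -25362 - 1*8504/13177 = -25362 - 8504/13177 = -334203578/13177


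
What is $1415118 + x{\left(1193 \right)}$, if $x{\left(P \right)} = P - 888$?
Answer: $1415423$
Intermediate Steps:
$x{\left(P \right)} = -888 + P$
$1415118 + x{\left(1193 \right)} = 1415118 + \left(-888 + 1193\right) = 1415118 + 305 = 1415423$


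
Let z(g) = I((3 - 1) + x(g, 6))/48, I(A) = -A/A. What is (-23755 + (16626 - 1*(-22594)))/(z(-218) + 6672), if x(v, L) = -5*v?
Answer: 148464/64051 ≈ 2.3179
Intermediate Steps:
I(A) = -1 (I(A) = -1*1 = -1)
z(g) = -1/48
(-23755 + (16626 - 1*(-22594)))/(z(-218) + 6672) = (-23755 + (16626 - 1*(-22594)))/(-1/48 + 6672) = (-23755 + (16626 + 22594))/(320255/48) = (-23755 + 39220)*(48/320255) = 15465*(48/320255) = 148464/64051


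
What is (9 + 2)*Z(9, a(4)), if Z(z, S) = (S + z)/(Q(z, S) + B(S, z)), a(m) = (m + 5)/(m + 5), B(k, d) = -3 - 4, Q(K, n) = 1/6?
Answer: -660/41 ≈ -16.098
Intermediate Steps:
Q(K, n) = 1/6
B(k, d) = -7
a(m) = 1 (a(m) = (5 + m)/(5 + m) = 1)
Z(z, S) = -6*S/41 - 6*z/41 (Z(z, S) = (S + z)/(1/6 - 7) = (S + z)/(-41/6) = (S + z)*(-6/41) = -6*S/41 - 6*z/41)
(9 + 2)*Z(9, a(4)) = (9 + 2)*(-6/41*1 - 6/41*9) = 11*(-6/41 - 54/41) = 11*(-60/41) = -660/41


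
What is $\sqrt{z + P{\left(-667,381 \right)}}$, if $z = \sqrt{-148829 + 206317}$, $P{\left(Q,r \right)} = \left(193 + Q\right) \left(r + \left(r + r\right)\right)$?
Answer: $\sqrt{-541782 + 4 \sqrt{3593}} \approx 735.9 i$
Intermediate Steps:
$P{\left(Q,r \right)} = 3 r \left(193 + Q\right)$ ($P{\left(Q,r \right)} = \left(193 + Q\right) \left(r + 2 r\right) = \left(193 + Q\right) 3 r = 3 r \left(193 + Q\right)$)
$z = 4 \sqrt{3593}$ ($z = \sqrt{57488} = 4 \sqrt{3593} \approx 239.77$)
$\sqrt{z + P{\left(-667,381 \right)}} = \sqrt{4 \sqrt{3593} + 3 \cdot 381 \left(193 - 667\right)} = \sqrt{4 \sqrt{3593} + 3 \cdot 381 \left(-474\right)} = \sqrt{4 \sqrt{3593} - 541782} = \sqrt{-541782 + 4 \sqrt{3593}}$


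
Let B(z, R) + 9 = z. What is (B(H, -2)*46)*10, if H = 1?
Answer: -3680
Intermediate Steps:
B(z, R) = -9 + z
(B(H, -2)*46)*10 = ((-9 + 1)*46)*10 = -8*46*10 = -368*10 = -3680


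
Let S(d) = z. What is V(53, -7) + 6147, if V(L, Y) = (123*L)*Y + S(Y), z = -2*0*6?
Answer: -39486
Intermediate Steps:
z = 0 (z = 0*6 = 0)
S(d) = 0
V(L, Y) = 123*L*Y (V(L, Y) = (123*L)*Y + 0 = 123*L*Y + 0 = 123*L*Y)
V(53, -7) + 6147 = 123*53*(-7) + 6147 = -45633 + 6147 = -39486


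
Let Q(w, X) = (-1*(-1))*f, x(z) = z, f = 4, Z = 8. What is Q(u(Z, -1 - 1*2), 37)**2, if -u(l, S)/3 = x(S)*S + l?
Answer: 16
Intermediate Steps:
u(l, S) = -3*l - 3*S**2 (u(l, S) = -3*(S*S + l) = -3*(S**2 + l) = -3*(l + S**2) = -3*l - 3*S**2)
Q(w, X) = 4 (Q(w, X) = -1*(-1)*4 = 1*4 = 4)
Q(u(Z, -1 - 1*2), 37)**2 = 4**2 = 16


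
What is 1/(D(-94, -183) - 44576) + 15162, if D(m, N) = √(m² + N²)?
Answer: 30126552067486/1986977451 - 5*√1693/1986977451 ≈ 15162.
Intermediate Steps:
D(m, N) = √(N² + m²)
1/(D(-94, -183) - 44576) + 15162 = 1/(√((-183)² + (-94)²) - 44576) + 15162 = 1/(√(33489 + 8836) - 44576) + 15162 = 1/(√42325 - 44576) + 15162 = 1/(5*√1693 - 44576) + 15162 = 1/(-44576 + 5*√1693) + 15162 = 15162 + 1/(-44576 + 5*√1693)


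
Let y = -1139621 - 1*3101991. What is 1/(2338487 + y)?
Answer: -1/1903125 ≈ -5.2545e-7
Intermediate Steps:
y = -4241612 (y = -1139621 - 3101991 = -4241612)
1/(2338487 + y) = 1/(2338487 - 4241612) = 1/(-1903125) = -1/1903125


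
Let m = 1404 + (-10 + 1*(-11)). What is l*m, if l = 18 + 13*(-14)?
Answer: -226812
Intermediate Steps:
l = -164 (l = 18 - 182 = -164)
m = 1383 (m = 1404 + (-10 - 11) = 1404 - 21 = 1383)
l*m = -164*1383 = -226812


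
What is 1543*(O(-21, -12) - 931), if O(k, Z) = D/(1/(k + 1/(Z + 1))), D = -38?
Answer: -2198775/11 ≈ -1.9989e+5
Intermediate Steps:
O(k, Z) = -38*k - 38/(1 + Z) (O(k, Z) = -(38*k + 38/(Z + 1)) = -(38*k + 38/(1 + Z)) = -38*(k + 1/(1 + Z)) = -38*k - 38/(1 + Z))
1543*(O(-21, -12) - 931) = 1543*(38*(-1 - 1*(-21) - 1*(-12)*(-21))/(1 - 12) - 931) = 1543*(38*(-1 + 21 - 252)/(-11) - 931) = 1543*(38*(-1/11)*(-232) - 931) = 1543*(8816/11 - 931) = 1543*(-1425/11) = -2198775/11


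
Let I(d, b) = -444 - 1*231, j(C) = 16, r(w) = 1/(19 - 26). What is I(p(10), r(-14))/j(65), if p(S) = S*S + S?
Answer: -675/16 ≈ -42.188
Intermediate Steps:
r(w) = -⅐ (r(w) = 1/(-7) = -⅐)
p(S) = S + S² (p(S) = S² + S = S + S²)
I(d, b) = -675 (I(d, b) = -444 - 231 = -675)
I(p(10), r(-14))/j(65) = -675/16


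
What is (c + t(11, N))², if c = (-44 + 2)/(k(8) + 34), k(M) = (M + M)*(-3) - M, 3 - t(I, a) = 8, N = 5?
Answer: 1156/121 ≈ 9.5537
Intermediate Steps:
t(I, a) = -5 (t(I, a) = 3 - 1*8 = 3 - 8 = -5)
k(M) = -7*M (k(M) = (2*M)*(-3) - M = -6*M - M = -7*M)
c = 21/11 (c = (-44 + 2)/(-7*8 + 34) = -42/(-56 + 34) = -42/(-22) = -42*(-1/22) = 21/11 ≈ 1.9091)
(c + t(11, N))² = (21/11 - 5)² = (-34/11)² = 1156/121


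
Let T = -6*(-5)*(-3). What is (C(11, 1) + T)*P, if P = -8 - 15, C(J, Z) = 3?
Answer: 2001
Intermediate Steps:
T = -90 (T = 30*(-3) = -90)
P = -23
(C(11, 1) + T)*P = (3 - 90)*(-23) = -87*(-23) = 2001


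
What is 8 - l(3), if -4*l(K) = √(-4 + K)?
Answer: 8 + I/4 ≈ 8.0 + 0.25*I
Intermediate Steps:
l(K) = -√(-4 + K)/4
8 - l(3) = 8 - (-1)*√(-4 + 3)/4 = 8 - (-1)*√(-1)/4 = 8 - (-1)*I/4 = 8 + I/4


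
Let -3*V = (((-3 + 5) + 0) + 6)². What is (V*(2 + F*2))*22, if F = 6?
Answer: -19712/3 ≈ -6570.7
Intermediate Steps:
V = -64/3 (V = -(((-3 + 5) + 0) + 6)²/3 = -((2 + 0) + 6)²/3 = -(2 + 6)²/3 = -⅓*8² = -⅓*64 = -64/3 ≈ -21.333)
(V*(2 + F*2))*22 = -64*(2 + 6*2)/3*22 = -64*(2 + 12)/3*22 = -64/3*14*22 = -896/3*22 = -19712/3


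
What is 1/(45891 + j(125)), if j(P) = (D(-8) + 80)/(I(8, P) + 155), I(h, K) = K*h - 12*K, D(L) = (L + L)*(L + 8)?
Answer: 69/3166463 ≈ 2.1791e-5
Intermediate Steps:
D(L) = 2*L*(8 + L) (D(L) = (2*L)*(8 + L) = 2*L*(8 + L))
I(h, K) = -12*K + K*h
j(P) = 80/(155 - 4*P) (j(P) = (2*(-8)*(8 - 8) + 80)/(P*(-12 + 8) + 155) = (2*(-8)*0 + 80)/(P*(-4) + 155) = (0 + 80)/(-4*P + 155) = 80/(155 - 4*P))
1/(45891 + j(125)) = 1/(45891 + 80/(155 - 4*125)) = 1/(45891 + 80/(155 - 500)) = 1/(45891 + 80/(-345)) = 1/(45891 + 80*(-1/345)) = 1/(45891 - 16/69) = 1/(3166463/69) = 69/3166463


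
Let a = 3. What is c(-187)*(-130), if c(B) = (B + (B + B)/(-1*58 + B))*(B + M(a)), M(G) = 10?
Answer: -209119482/49 ≈ -4.2677e+6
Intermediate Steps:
c(B) = (10 + B)*(B + 2*B/(-58 + B)) (c(B) = (B + (B + B)/(-1*58 + B))*(B + 10) = (B + (2*B)/(-58 + B))*(10 + B) = (B + 2*B/(-58 + B))*(10 + B) = (10 + B)*(B + 2*B/(-58 + B)))
c(-187)*(-130) = -187*(-560 + (-187)² - 46*(-187))/(-58 - 187)*(-130) = -187*(-560 + 34969 + 8602)/(-245)*(-130) = -187*(-1/245)*43011*(-130) = (8043057/245)*(-130) = -209119482/49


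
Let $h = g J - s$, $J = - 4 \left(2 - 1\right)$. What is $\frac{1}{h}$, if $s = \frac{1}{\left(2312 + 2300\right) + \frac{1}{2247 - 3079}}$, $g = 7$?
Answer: $- \frac{3837183}{107441956} \approx -0.035714$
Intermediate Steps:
$J = -4$ ($J = \left(-4\right) 1 = -4$)
$s = \frac{832}{3837183}$ ($s = \frac{1}{4612 + \frac{1}{-832}} = \frac{1}{4612 - \frac{1}{832}} = \frac{1}{\frac{3837183}{832}} = \frac{832}{3837183} \approx 0.00021683$)
$h = - \frac{107441956}{3837183}$ ($h = 7 \left(-4\right) - \frac{832}{3837183} = -28 - \frac{832}{3837183} = - \frac{107441956}{3837183} \approx -28.0$)
$\frac{1}{h} = \frac{1}{- \frac{107441956}{3837183}} = - \frac{3837183}{107441956}$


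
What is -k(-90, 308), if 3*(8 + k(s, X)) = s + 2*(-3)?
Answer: 40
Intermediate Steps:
k(s, X) = -10 + s/3 (k(s, X) = -8 + (s + 2*(-3))/3 = -8 + (s - 6)/3 = -8 + (-6 + s)/3 = -8 + (-2 + s/3) = -10 + s/3)
-k(-90, 308) = -(-10 + (⅓)*(-90)) = -(-10 - 30) = -1*(-40) = 40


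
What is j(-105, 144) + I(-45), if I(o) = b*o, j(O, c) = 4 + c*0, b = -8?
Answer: 364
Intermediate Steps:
j(O, c) = 4 (j(O, c) = 4 + 0 = 4)
I(o) = -8*o
j(-105, 144) + I(-45) = 4 - 8*(-45) = 4 + 360 = 364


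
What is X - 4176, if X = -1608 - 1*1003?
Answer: -6787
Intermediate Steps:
X = -2611 (X = -1608 - 1003 = -2611)
X - 4176 = -2611 - 4176 = -6787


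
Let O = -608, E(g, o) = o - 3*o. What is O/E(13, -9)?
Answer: -304/9 ≈ -33.778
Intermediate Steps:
E(g, o) = -2*o
O/E(13, -9) = -608/((-2*(-9))) = -608/18 = -608*1/18 = -304/9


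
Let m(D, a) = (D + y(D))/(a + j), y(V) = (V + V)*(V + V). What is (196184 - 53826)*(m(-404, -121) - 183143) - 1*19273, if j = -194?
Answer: -1661105679557/63 ≈ -2.6367e+10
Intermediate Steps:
y(V) = 4*V² (y(V) = (2*V)*(2*V) = 4*V²)
m(D, a) = (D + 4*D²)/(-194 + a) (m(D, a) = (D + 4*D²)/(a - 194) = (D + 4*D²)/(-194 + a))
(196184 - 53826)*(m(-404, -121) - 183143) - 1*19273 = (196184 - 53826)*(-404*(1 + 4*(-404))/(-194 - 121) - 183143) - 1*19273 = 142358*(-404*(1 - 1616)/(-315) - 183143) - 19273 = 142358*(-404*(-1/315)*(-1615) - 183143) - 19273 = 142358*(-130492/63 - 183143) - 19273 = 142358*(-11668501/63) - 19273 = -1661104465358/63 - 19273 = -1661105679557/63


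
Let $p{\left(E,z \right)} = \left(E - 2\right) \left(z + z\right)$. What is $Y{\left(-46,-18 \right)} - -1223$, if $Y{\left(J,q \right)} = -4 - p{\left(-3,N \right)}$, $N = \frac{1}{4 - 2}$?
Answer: $1224$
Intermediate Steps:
$N = \frac{1}{2} \approx 0.5$
$p{\left(E,z \right)} = 2 z \left(-2 + E\right)$ ($p{\left(E,z \right)} = \left(-2 + E\right) 2 z = 2 z \left(-2 + E\right)$)
$Y{\left(J,q \right)} = 1$ ($Y{\left(J,q \right)} = -4 - 2 \cdot \frac{1}{2} \left(-2 - 3\right) = -4 - 2 \cdot \frac{1}{2} \left(-5\right) = -4 - -5 = -4 + 5 = 1$)
$Y{\left(-46,-18 \right)} - -1223 = 1 - -1223 = 1 + 1223 = 1224$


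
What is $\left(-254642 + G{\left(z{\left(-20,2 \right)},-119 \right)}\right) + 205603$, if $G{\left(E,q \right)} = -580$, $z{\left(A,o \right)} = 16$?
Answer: $-49619$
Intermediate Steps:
$\left(-254642 + G{\left(z{\left(-20,2 \right)},-119 \right)}\right) + 205603 = \left(-254642 - 580\right) + 205603 = -255222 + 205603 = -49619$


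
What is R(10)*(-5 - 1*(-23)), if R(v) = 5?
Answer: 90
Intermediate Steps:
R(10)*(-5 - 1*(-23)) = 5*(-5 - 1*(-23)) = 5*(-5 + 23) = 5*18 = 90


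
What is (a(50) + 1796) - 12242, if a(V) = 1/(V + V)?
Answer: -1044599/100 ≈ -10446.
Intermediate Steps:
a(V) = 1/(2*V)
(a(50) + 1796) - 12242 = ((½)/50 + 1796) - 12242 = ((½)*(1/50) + 1796) - 12242 = (1/100 + 1796) - 12242 = 179601/100 - 12242 = -1044599/100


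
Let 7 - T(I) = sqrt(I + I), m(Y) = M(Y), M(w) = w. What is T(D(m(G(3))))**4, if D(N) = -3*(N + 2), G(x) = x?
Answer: (7 - I*sqrt(30))**4 ≈ -5519.0 - 2913.9*I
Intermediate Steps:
m(Y) = Y
D(N) = -6 - 3*N (D(N) = -3*(2 + N) = -6 - 3*N)
T(I) = 7 - sqrt(2)*sqrt(I) (T(I) = 7 - sqrt(I + I) = 7 - sqrt(2*I) = 7 - sqrt(2)*sqrt(I))
T(D(m(G(3))))**4 = (7 - sqrt(2)*sqrt(-6 - 3*3))**4 = (7 - sqrt(2)*sqrt(-6 - 9))**4 = (7 - sqrt(2)*sqrt(-15))**4 = (7 - sqrt(2)*I*sqrt(15))**4 = (7 - I*sqrt(30))**4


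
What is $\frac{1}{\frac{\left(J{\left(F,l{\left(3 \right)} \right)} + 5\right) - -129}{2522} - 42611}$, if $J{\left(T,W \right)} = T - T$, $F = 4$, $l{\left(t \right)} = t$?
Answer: $- \frac{1261}{53732404} \approx -2.3468 \cdot 10^{-5}$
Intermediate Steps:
$J{\left(T,W \right)} = 0$
$\frac{1}{\frac{\left(J{\left(F,l{\left(3 \right)} \right)} + 5\right) - -129}{2522} - 42611} = \frac{1}{\frac{\left(0 + 5\right) - -129}{2522} - 42611} = \frac{1}{\left(5 + 129\right) \frac{1}{2522} - 42611} = \frac{1}{134 \cdot \frac{1}{2522} - 42611} = \frac{1}{\frac{67}{1261} - 42611} = \frac{1}{- \frac{53732404}{1261}} = - \frac{1261}{53732404}$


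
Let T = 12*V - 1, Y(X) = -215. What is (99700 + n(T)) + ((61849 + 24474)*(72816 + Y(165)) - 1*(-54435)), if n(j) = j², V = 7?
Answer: 6267297147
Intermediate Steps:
T = 83 (T = 12*7 - 1 = 84 - 1 = 83)
(99700 + n(T)) + ((61849 + 24474)*(72816 + Y(165)) - 1*(-54435)) = (99700 + 83²) + ((61849 + 24474)*(72816 - 215) - 1*(-54435)) = (99700 + 6889) + (86323*72601 + 54435) = 106589 + (6267136123 + 54435) = 106589 + 6267190558 = 6267297147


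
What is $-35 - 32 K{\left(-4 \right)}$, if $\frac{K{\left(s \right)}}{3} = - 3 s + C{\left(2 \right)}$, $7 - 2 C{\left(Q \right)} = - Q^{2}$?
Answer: $-1715$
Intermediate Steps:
$C{\left(Q \right)} = \frac{7}{2} + \frac{Q^{2}}{2}$ ($C{\left(Q \right)} = \frac{7}{2} - \frac{\left(-1\right) Q^{2}}{2} = \frac{7}{2} + \frac{Q^{2}}{2}$)
$K{\left(s \right)} = \frac{33}{2} - 9 s$ ($K{\left(s \right)} = 3 \left(- 3 s + \left(\frac{7}{2} + \frac{2^{2}}{2}\right)\right) = 3 \left(- 3 s + \left(\frac{7}{2} + \frac{1}{2} \cdot 4\right)\right) = 3 \left(- 3 s + \left(\frac{7}{2} + 2\right)\right) = 3 \left(- 3 s + \frac{11}{2}\right) = 3 \left(\frac{11}{2} - 3 s\right) = \frac{33}{2} - 9 s$)
$-35 - 32 K{\left(-4 \right)} = -35 - 32 \left(\frac{33}{2} - -36\right) = -35 - 32 \left(\frac{33}{2} + 36\right) = -35 - 1680 = -1715$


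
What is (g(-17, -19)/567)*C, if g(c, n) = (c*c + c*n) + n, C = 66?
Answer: 13046/189 ≈ 69.026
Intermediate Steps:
g(c, n) = n + c² + c*n (g(c, n) = (c² + c*n) + n = n + c² + c*n)
(g(-17, -19)/567)*C = ((-19 + (-17)² - 17*(-19))/567)*66 = ((-19 + 289 + 323)*(1/567))*66 = (593*(1/567))*66 = (593/567)*66 = 13046/189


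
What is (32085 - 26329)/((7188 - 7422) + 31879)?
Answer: 5756/31645 ≈ 0.18189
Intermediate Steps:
(32085 - 26329)/((7188 - 7422) + 31879) = 5756/(-234 + 31879) = 5756/31645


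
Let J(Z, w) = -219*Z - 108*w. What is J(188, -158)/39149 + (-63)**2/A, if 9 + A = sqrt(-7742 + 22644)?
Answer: 1041136761/580227329 + 3969*sqrt(14902)/14821 ≈ 34.485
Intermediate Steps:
A = -9 + sqrt(14902) (A = -9 + sqrt(-7742 + 22644) = -9 + sqrt(14902) ≈ 113.07)
J(188, -158)/39149 + (-63)**2/A = (-219*188 - 108*(-158))/39149 + (-63)**2/(-9 + sqrt(14902)) = (-41172 + 17064)*(1/39149) + 3969/(-9 + sqrt(14902)) = -24108*1/39149 + 3969/(-9 + sqrt(14902)) = -24108/39149 + 3969/(-9 + sqrt(14902))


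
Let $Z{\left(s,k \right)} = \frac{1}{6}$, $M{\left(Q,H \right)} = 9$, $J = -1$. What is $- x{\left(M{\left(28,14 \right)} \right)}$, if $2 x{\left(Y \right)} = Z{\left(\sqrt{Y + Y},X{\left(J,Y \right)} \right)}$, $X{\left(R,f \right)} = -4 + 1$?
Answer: $- \frac{1}{12} \approx -0.083333$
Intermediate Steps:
$X{\left(R,f \right)} = -3$
$Z{\left(s,k \right)} = \frac{1}{6}$
$x{\left(Y \right)} = \frac{1}{12}$ ($x{\left(Y \right)} = \frac{1}{2} \cdot \frac{1}{6} = \frac{1}{12}$)
$- x{\left(M{\left(28,14 \right)} \right)} = \left(-1\right) \frac{1}{12} = - \frac{1}{12}$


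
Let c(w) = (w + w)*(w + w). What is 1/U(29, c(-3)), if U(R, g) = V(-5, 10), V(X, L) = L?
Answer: 1/10 ≈ 0.10000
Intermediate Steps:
c(w) = 4*w**2 (c(w) = (2*w)*(2*w) = 4*w**2)
U(R, g) = 10
1/U(29, c(-3)) = 1/10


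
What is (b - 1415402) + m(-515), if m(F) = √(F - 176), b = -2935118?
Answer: -4350520 + I*√691 ≈ -4.3505e+6 + 26.287*I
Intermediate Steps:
m(F) = √(-176 + F)
(b - 1415402) + m(-515) = (-2935118 - 1415402) + √(-176 - 515) = -4350520 + √(-691) = -4350520 + I*√691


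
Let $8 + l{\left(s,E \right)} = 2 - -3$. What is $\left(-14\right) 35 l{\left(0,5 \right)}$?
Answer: $1470$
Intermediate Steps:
$l{\left(s,E \right)} = -3$ ($l{\left(s,E \right)} = -8 + \left(2 - -3\right) = -8 + \left(2 + 3\right) = -8 + 5 = -3$)
$\left(-14\right) 35 l{\left(0,5 \right)} = \left(-14\right) 35 \left(-3\right) = \left(-490\right) \left(-3\right) = 1470$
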